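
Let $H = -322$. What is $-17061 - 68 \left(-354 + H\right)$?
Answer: $28907$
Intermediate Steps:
$-17061 - 68 \left(-354 + H\right) = -17061 - 68 \left(-354 - 322\right) = -17061 - -45968 = -17061 + 45968 = 28907$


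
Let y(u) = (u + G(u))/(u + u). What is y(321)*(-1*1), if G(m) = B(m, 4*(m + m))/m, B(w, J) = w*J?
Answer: -9/2 ≈ -4.5000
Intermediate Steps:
B(w, J) = J*w
G(m) = 8*m (G(m) = ((4*(m + m))*m)/m = ((4*(2*m))*m)/m = ((8*m)*m)/m = (8*m²)/m = 8*m)
y(u) = 9/2 (y(u) = (u + 8*u)/(u + u) = (9*u)/((2*u)) = (9*u)*(1/(2*u)) = 9/2)
y(321)*(-1*1) = 9*(-1*1)/2 = (9/2)*(-1) = -9/2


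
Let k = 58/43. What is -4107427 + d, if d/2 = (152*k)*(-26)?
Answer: -177077793/43 ≈ -4.1181e+6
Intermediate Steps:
k = 58/43 (k = 58*(1/43) = 58/43 ≈ 1.3488)
d = -458432/43 (d = 2*((152*(58/43))*(-26)) = 2*((8816/43)*(-26)) = 2*(-229216/43) = -458432/43 ≈ -10661.)
-4107427 + d = -4107427 - 458432/43 = -177077793/43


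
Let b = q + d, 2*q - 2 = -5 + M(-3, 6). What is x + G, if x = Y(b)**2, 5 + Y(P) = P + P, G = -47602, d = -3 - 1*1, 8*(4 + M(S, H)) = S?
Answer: -3019959/64 ≈ -47187.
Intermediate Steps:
M(S, H) = -4 + S/8
d = -4 (d = -3 - 1 = -4)
q = -59/16 (q = 1 + (-5 + (-4 + (1/8)*(-3)))/2 = 1 + (-5 + (-4 - 3/8))/2 = 1 + (-5 - 35/8)/2 = 1 + (1/2)*(-75/8) = 1 - 75/16 = -59/16 ≈ -3.6875)
b = -123/16 (b = -59/16 - 4 = -123/16 ≈ -7.6875)
Y(P) = -5 + 2*P (Y(P) = -5 + (P + P) = -5 + 2*P)
x = 26569/64 (x = (-5 + 2*(-123/16))**2 = (-5 - 123/8)**2 = (-163/8)**2 = 26569/64 ≈ 415.14)
x + G = 26569/64 - 47602 = -3019959/64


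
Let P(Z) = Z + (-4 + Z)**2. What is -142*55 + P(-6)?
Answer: -7716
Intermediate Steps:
-142*55 + P(-6) = -142*55 + (-6 + (-4 - 6)**2) = -7810 + (-6 + (-10)**2) = -7810 + (-6 + 100) = -7810 + 94 = -7716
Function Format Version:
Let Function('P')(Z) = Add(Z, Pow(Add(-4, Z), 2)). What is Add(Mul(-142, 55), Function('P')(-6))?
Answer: -7716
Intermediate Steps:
Add(Mul(-142, 55), Function('P')(-6)) = Add(Mul(-142, 55), Add(-6, Pow(Add(-4, -6), 2))) = Add(-7810, Add(-6, Pow(-10, 2))) = Add(-7810, Add(-6, 100)) = Add(-7810, 94) = -7716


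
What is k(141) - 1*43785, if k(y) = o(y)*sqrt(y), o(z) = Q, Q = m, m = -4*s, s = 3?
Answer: -43785 - 12*sqrt(141) ≈ -43928.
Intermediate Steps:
m = -12 (m = -4*3 = -12)
Q = -12
o(z) = -12
k(y) = -12*sqrt(y)
k(141) - 1*43785 = -12*sqrt(141) - 1*43785 = -12*sqrt(141) - 43785 = -43785 - 12*sqrt(141)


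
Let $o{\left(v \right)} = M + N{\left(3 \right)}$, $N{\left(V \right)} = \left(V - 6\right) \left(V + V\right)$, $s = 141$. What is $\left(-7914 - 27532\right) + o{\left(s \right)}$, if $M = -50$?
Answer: $-35514$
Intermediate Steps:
$N{\left(V \right)} = 2 V \left(-6 + V\right)$ ($N{\left(V \right)} = \left(-6 + V\right) 2 V = 2 V \left(-6 + V\right)$)
$o{\left(v \right)} = -68$ ($o{\left(v \right)} = -50 + 2 \cdot 3 \left(-6 + 3\right) = -50 + 2 \cdot 3 \left(-3\right) = -50 - 18 = -68$)
$\left(-7914 - 27532\right) + o{\left(s \right)} = \left(-7914 - 27532\right) - 68 = -35446 - 68 = -35514$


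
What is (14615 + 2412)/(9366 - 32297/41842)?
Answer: 712443734/391859875 ≈ 1.8181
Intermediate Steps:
(14615 + 2412)/(9366 - 32297/41842) = 17027/(9366 - 32297*1/41842) = 17027/(9366 - 32297/41842) = 17027/(391859875/41842) = 17027*(41842/391859875) = 712443734/391859875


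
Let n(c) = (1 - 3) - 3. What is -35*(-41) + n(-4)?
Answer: 1430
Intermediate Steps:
n(c) = -5 (n(c) = -2 - 3 = -5)
-35*(-41) + n(-4) = -35*(-41) - 5 = 1435 - 5 = 1430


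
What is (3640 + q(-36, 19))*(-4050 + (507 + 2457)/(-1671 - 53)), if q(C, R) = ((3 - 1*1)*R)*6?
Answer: -6754653588/431 ≈ -1.5672e+7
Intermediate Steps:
q(C, R) = 12*R (q(C, R) = ((3 - 1)*R)*6 = (2*R)*6 = 12*R)
(3640 + q(-36, 19))*(-4050 + (507 + 2457)/(-1671 - 53)) = (3640 + 12*19)*(-4050 + (507 + 2457)/(-1671 - 53)) = (3640 + 228)*(-4050 + 2964/(-1724)) = 3868*(-4050 + 2964*(-1/1724)) = 3868*(-4050 - 741/431) = 3868*(-1746291/431) = -6754653588/431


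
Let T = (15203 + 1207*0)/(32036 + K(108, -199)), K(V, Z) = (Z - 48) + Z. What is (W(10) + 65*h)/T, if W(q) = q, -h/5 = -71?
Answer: 729255150/15203 ≈ 47968.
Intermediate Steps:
K(V, Z) = -48 + 2*Z (K(V, Z) = (-48 + Z) + Z = -48 + 2*Z)
h = 355 (h = -5*(-71) = 355)
T = 15203/31590 (T = (15203 + 1207*0)/(32036 + (-48 + 2*(-199))) = (15203 + 0)/(32036 + (-48 - 398)) = 15203/(32036 - 446) = 15203/31590 ≈ 0.48126)
(W(10) + 65*h)/T = (10 + 65*355)/(15203/31590) = (10 + 23075)*(31590/15203) = 23085*(31590/15203) = 729255150/15203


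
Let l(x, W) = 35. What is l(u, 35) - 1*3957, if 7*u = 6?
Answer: -3922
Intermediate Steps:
u = 6/7 (u = (⅐)*6 = 6/7 ≈ 0.85714)
l(u, 35) - 1*3957 = 35 - 1*3957 = 35 - 3957 = -3922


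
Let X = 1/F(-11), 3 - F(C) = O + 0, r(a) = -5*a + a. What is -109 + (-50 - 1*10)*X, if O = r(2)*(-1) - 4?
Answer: -49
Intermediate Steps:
r(a) = -4*a
O = 4 (O = -4*2*(-1) - 4 = -8*(-1) - 4 = 8 - 4 = 4)
F(C) = -1 (F(C) = 3 - (4 + 0) = 3 - 1*4 = 3 - 4 = -1)
X = -1 (X = 1/(-1) = -1)
-109 + (-50 - 1*10)*X = -109 + (-50 - 1*10)*(-1) = -109 + (-50 - 10)*(-1) = -109 - 60*(-1) = -109 + 60 = -49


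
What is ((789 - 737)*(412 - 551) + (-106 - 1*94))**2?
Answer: 55175184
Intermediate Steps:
((789 - 737)*(412 - 551) + (-106 - 1*94))**2 = (52*(-139) + (-106 - 94))**2 = (-7228 - 200)**2 = (-7428)**2 = 55175184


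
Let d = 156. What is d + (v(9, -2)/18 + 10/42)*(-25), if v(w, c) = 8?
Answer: 8753/63 ≈ 138.94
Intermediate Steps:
d + (v(9, -2)/18 + 10/42)*(-25) = 156 + (8/18 + 10/42)*(-25) = 156 + (8*(1/18) + 10*(1/42))*(-25) = 156 + (4/9 + 5/21)*(-25) = 156 + (43/63)*(-25) = 156 - 1075/63 = 8753/63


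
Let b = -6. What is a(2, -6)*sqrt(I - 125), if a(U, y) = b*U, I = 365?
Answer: -48*sqrt(15) ≈ -185.90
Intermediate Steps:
a(U, y) = -6*U
a(2, -6)*sqrt(I - 125) = (-6*2)*sqrt(365 - 125) = -48*sqrt(15)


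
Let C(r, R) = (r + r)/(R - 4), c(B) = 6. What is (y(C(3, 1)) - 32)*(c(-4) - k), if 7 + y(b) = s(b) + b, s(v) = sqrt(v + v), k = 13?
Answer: 287 - 14*I ≈ 287.0 - 14.0*I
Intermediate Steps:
C(r, R) = 2*r/(-4 + R) (C(r, R) = (2*r)/(-4 + R) = 2*r/(-4 + R))
s(v) = sqrt(2)*sqrt(v) (s(v) = sqrt(2*v) = sqrt(2)*sqrt(v))
y(b) = -7 + b + sqrt(2)*sqrt(b) (y(b) = -7 + (sqrt(2)*sqrt(b) + b) = -7 + (b + sqrt(2)*sqrt(b)) = -7 + b + sqrt(2)*sqrt(b))
(y(C(3, 1)) - 32)*(c(-4) - k) = ((-7 + 2*3/(-4 + 1) + sqrt(2)*sqrt(2*3/(-4 + 1))) - 32)*(6 - 1*13) = ((-7 + 2*3/(-3) + sqrt(2)*sqrt(2*3/(-3))) - 32)*(6 - 13) = ((-7 + 2*3*(-1/3) + sqrt(2)*sqrt(2*3*(-1/3))) - 32)*(-7) = ((-7 - 2 + sqrt(2)*sqrt(-2)) - 32)*(-7) = ((-7 - 2 + sqrt(2)*(I*sqrt(2))) - 32)*(-7) = ((-7 - 2 + 2*I) - 32)*(-7) = ((-9 + 2*I) - 32)*(-7) = (-41 + 2*I)*(-7) = 287 - 14*I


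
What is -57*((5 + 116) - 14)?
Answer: -6099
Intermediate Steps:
-57*((5 + 116) - 14) = -57*(121 - 14) = -57*107 = -6099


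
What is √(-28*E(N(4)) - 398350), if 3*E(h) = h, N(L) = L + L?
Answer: I*√3585822/3 ≈ 631.21*I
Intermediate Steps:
N(L) = 2*L
E(h) = h/3
√(-28*E(N(4)) - 398350) = √(-28*2*4/3 - 398350) = √(-28*8/3 - 398350) = √(-224/3 - 398350) = √(-1195274/3) = I*√3585822/3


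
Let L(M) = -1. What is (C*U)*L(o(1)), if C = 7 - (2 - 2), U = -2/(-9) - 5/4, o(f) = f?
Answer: 259/36 ≈ 7.1944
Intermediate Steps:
U = -37/36 (U = -2*(-⅑) - 5*¼ = 2/9 - 5/4 = -37/36 ≈ -1.0278)
C = 7 (C = 7 - 1*0 = 7 + 0 = 7)
(C*U)*L(o(1)) = (7*(-37/36))*(-1) = -259/36*(-1) = 259/36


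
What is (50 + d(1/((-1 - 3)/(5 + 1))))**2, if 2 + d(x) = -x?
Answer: 9801/4 ≈ 2450.3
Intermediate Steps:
d(x) = -2 - x
(50 + d(1/((-1 - 3)/(5 + 1))))**2 = (50 + (-2 - 1/((-1 - 3)/(5 + 1))))**2 = (50 + (-2 - 1/((-4/6))))**2 = (50 + (-2 - 1/((-4*1/6))))**2 = (50 + (-2 - 1/(-2/3)))**2 = (50 + (-2 - 1*(-3/2)))**2 = (50 + (-2 + 3/2))**2 = (50 - 1/2)**2 = (99/2)**2 = 9801/4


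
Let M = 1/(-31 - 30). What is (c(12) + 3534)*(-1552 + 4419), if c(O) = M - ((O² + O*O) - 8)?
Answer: 9329171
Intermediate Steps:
M = -1/61 (M = 1/(-61) = -1/61 ≈ -0.016393)
c(O) = 487/61 - 2*O² (c(O) = -1/61 - ((O² + O*O) - 8) = -1/61 - ((O² + O²) - 8) = -1/61 - (2*O² - 8) = -1/61 - (-8 + 2*O²) = -1/61 + (8 - 2*O²) = 487/61 - 2*O²)
(c(12) + 3534)*(-1552 + 4419) = ((487/61 - 2*12²) + 3534)*(-1552 + 4419) = ((487/61 - 2*144) + 3534)*2867 = ((487/61 - 288) + 3534)*2867 = (-17081/61 + 3534)*2867 = (198493/61)*2867 = 9329171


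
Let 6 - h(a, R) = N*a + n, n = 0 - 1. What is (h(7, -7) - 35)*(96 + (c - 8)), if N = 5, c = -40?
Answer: -3024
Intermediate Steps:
n = -1
h(a, R) = 7 - 5*a (h(a, R) = 6 - (5*a - 1) = 6 - (-1 + 5*a) = 6 + (1 - 5*a) = 7 - 5*a)
(h(7, -7) - 35)*(96 + (c - 8)) = ((7 - 5*7) - 35)*(96 + (-40 - 8)) = ((7 - 35) - 35)*(96 - 48) = (-28 - 35)*48 = -63*48 = -3024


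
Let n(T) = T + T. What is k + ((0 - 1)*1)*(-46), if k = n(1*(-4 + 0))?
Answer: 38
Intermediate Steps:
n(T) = 2*T
k = -8 (k = 2*(1*(-4 + 0)) = 2*(1*(-4)) = 2*(-4) = -8)
k + ((0 - 1)*1)*(-46) = -8 + ((0 - 1)*1)*(-46) = -8 - 1*1*(-46) = -8 - 1*(-46) = -8 + 46 = 38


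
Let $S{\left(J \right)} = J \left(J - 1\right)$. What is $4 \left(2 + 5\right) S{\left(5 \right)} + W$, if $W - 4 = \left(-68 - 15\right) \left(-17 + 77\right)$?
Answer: $-4416$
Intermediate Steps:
$W = -4976$ ($W = 4 + \left(-68 - 15\right) \left(-17 + 77\right) = 4 - 4980 = -4976$)
$S{\left(J \right)} = J \left(-1 + J\right)$
$4 \left(2 + 5\right) S{\left(5 \right)} + W = 4 \left(2 + 5\right) 5 \left(-1 + 5\right) - 4976 = 4 \cdot 7 \cdot 5 \cdot 4 - 4976 = 28 \cdot 20 - 4976 = 560 - 4976 = -4416$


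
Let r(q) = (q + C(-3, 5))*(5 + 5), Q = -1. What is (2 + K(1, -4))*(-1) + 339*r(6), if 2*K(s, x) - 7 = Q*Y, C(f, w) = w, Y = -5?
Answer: 37282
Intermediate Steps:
K(s, x) = 6 (K(s, x) = 7/2 + (-1*(-5))/2 = 7/2 + (1/2)*5 = 7/2 + 5/2 = 6)
r(q) = 50 + 10*q (r(q) = (q + 5)*(5 + 5) = (5 + q)*10 = 50 + 10*q)
(2 + K(1, -4))*(-1) + 339*r(6) = (2 + 6)*(-1) + 339*(50 + 10*6) = 8*(-1) + 339*(50 + 60) = -8 + 339*110 = -8 + 37290 = 37282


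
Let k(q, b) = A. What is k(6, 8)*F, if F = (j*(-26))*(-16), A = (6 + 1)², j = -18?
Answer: -366912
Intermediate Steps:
A = 49 (A = 7² = 49)
k(q, b) = 49
F = -7488 (F = -18*(-26)*(-16) = 468*(-16) = -7488)
k(6, 8)*F = 49*(-7488) = -366912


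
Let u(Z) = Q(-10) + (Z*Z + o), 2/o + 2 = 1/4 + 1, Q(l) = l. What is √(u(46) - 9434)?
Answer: 2*I*√16494/3 ≈ 85.619*I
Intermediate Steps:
o = -8/3 (o = 2/(-2 + (1/4 + 1)) = 2/(-2 + (¼ + 1)) = 2/(-2 + 5/4) = 2/(-¾) = 2*(-4/3) = -8/3 ≈ -2.6667)
u(Z) = -38/3 + Z² (u(Z) = -10 + (Z*Z - 8/3) = -10 + (Z² - 8/3) = -10 + (-8/3 + Z²) = -38/3 + Z²)
√(u(46) - 9434) = √((-38/3 + 46²) - 9434) = √((-38/3 + 2116) - 9434) = √(6310/3 - 9434) = √(-21992/3) = 2*I*√16494/3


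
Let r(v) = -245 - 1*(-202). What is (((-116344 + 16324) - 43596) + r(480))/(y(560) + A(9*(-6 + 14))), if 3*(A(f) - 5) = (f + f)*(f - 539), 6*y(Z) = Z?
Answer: 430977/66953 ≈ 6.4370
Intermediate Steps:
r(v) = -43 (r(v) = -245 + 202 = -43)
y(Z) = Z/6
A(f) = 5 + 2*f*(-539 + f)/3 (A(f) = 5 + ((f + f)*(f - 539))/3 = 5 + ((2*f)*(-539 + f))/3 = 5 + (2*f*(-539 + f))/3 = 5 + 2*f*(-539 + f)/3)
(((-116344 + 16324) - 43596) + r(480))/(y(560) + A(9*(-6 + 14))) = (((-116344 + 16324) - 43596) - 43)/((⅙)*560 + (5 - 3234*(-6 + 14) + 2*(9*(-6 + 14))²/3)) = ((-100020 - 43596) - 43)/(280/3 + (5 - 3234*8 + 2*(9*8)²/3)) = (-143616 - 43)/(280/3 + (5 - 1078/3*72 + (⅔)*72²)) = -143659/(280/3 + (5 - 25872 + (⅔)*5184)) = -143659/(280/3 + (5 - 25872 + 3456)) = -143659/(280/3 - 22411) = -143659/(-66953/3) = -143659*(-3/66953) = 430977/66953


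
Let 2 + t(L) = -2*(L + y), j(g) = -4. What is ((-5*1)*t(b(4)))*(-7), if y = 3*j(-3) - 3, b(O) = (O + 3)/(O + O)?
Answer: 3675/4 ≈ 918.75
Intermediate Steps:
b(O) = (3 + O)/(2*O) (b(O) = (3 + O)/((2*O)) = (3 + O)*(1/(2*O)) = (3 + O)/(2*O))
y = -15 (y = 3*(-4) - 3 = -12 - 3 = -15)
t(L) = 28 - 2*L (t(L) = -2 - 2*(L - 15) = -2 - 2*(-15 + L) = -2 + (30 - 2*L) = 28 - 2*L)
((-5*1)*t(b(4)))*(-7) = ((-5*1)*(28 - (3 + 4)/4))*(-7) = -5*(28 - 7/4)*(-7) = -5*105/4*(-7) = -525/4*(-7) = 3675/4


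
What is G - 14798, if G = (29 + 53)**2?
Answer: -8074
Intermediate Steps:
G = 6724 (G = 82**2 = 6724)
G - 14798 = 6724 - 14798 = -8074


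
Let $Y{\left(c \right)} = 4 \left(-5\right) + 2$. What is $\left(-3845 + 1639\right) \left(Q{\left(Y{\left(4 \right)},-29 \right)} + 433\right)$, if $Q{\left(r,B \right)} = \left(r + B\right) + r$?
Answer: $-811808$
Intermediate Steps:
$Y{\left(c \right)} = -18$ ($Y{\left(c \right)} = -20 + 2 = -18$)
$Q{\left(r,B \right)} = B + 2 r$ ($Q{\left(r,B \right)} = \left(B + r\right) + r = B + 2 r$)
$\left(-3845 + 1639\right) \left(Q{\left(Y{\left(4 \right)},-29 \right)} + 433\right) = \left(-3845 + 1639\right) \left(\left(-29 + 2 \left(-18\right)\right) + 433\right) = - 2206 \left(\left(-29 - 36\right) + 433\right) = - 2206 \left(-65 + 433\right) = \left(-2206\right) 368 = -811808$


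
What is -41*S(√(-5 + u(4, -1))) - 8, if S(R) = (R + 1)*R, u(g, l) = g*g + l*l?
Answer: -500 - 82*√3 ≈ -642.03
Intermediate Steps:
u(g, l) = g² + l²
S(R) = R*(1 + R) (S(R) = (1 + R)*R = R*(1 + R))
-41*S(√(-5 + u(4, -1))) - 8 = -41*√(-5 + (4² + (-1)²))*(1 + √(-5 + (4² + (-1)²))) - 8 = -41*√(-5 + (16 + 1))*(1 + √(-5 + (16 + 1))) - 8 = -41*√(-5 + 17)*(1 + √(-5 + 17)) - 8 = -41*√12*(1 + √12) - 8 = -41*2*√3*(1 + 2*√3) - 8 = -82*√3*(1 + 2*√3) - 8 = -8 - 82*√3*(1 + 2*√3)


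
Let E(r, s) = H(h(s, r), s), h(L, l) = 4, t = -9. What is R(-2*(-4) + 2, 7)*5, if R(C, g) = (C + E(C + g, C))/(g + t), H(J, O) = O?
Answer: -50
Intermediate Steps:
E(r, s) = s
R(C, g) = 2*C/(-9 + g) (R(C, g) = (C + C)/(g - 9) = (2*C)/(-9 + g) = 2*C/(-9 + g))
R(-2*(-4) + 2, 7)*5 = (2*(-2*(-4) + 2)/(-9 + 7))*5 = (2*(8 + 2)/(-2))*5 = (2*10*(-½))*5 = -10*5 = -50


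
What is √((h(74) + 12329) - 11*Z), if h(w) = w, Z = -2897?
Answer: √44270 ≈ 210.40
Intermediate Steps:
√((h(74) + 12329) - 11*Z) = √((74 + 12329) - 11*(-2897)) = √(12403 + 31867) = √44270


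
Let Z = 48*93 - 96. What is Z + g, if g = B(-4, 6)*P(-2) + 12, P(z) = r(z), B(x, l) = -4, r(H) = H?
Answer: 4388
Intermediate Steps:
P(z) = z
Z = 4368 (Z = 4464 - 96 = 4368)
g = 20 (g = -4*(-2) + 12 = 8 + 12 = 20)
Z + g = 4368 + 20 = 4388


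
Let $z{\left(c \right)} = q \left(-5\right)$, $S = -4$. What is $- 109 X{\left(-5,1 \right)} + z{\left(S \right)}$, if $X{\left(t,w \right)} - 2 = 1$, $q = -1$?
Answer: $-322$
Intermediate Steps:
$X{\left(t,w \right)} = 3$ ($X{\left(t,w \right)} = 2 + 1 = 3$)
$z{\left(c \right)} = 5$ ($z{\left(c \right)} = \left(-1\right) \left(-5\right) = 5$)
$- 109 X{\left(-5,1 \right)} + z{\left(S \right)} = \left(-109\right) 3 + 5 = -327 + 5 = -322$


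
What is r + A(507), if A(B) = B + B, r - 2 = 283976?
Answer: 284992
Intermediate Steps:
r = 283978 (r = 2 + 283976 = 283978)
A(B) = 2*B
r + A(507) = 283978 + 2*507 = 283978 + 1014 = 284992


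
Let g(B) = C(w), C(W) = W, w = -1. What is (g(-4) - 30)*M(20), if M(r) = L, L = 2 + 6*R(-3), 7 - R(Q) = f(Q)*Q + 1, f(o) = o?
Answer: 496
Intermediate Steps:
g(B) = -1
R(Q) = 6 - Q² (R(Q) = 7 - (Q*Q + 1) = 7 - (Q² + 1) = 7 - (1 + Q²) = 7 + (-1 - Q²) = 6 - Q²)
L = -16 (L = 2 + 6*(6 - 1*(-3)²) = 2 + 6*(6 - 1*9) = 2 + 6*(6 - 9) = 2 + 6*(-3) = 2 - 18 = -16)
M(r) = -16
(g(-4) - 30)*M(20) = (-1 - 30)*(-16) = -31*(-16) = 496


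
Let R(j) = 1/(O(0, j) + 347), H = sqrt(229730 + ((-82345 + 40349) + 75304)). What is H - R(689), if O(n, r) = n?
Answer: -1/347 + sqrt(263038) ≈ 512.87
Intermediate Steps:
H = sqrt(263038) (H = sqrt(229730 + (-41996 + 75304)) = sqrt(229730 + 33308) = sqrt(263038) ≈ 512.87)
R(j) = 1/347 (R(j) = 1/(0 + 347) = 1/347)
H - R(689) = sqrt(263038) - 1*1/347 = sqrt(263038) - 1/347 = -1/347 + sqrt(263038)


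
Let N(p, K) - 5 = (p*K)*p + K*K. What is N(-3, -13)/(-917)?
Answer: -57/917 ≈ -0.062159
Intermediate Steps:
N(p, K) = 5 + K² + K*p² (N(p, K) = 5 + ((p*K)*p + K*K) = 5 + ((K*p)*p + K²) = 5 + (K*p² + K²) = 5 + (K² + K*p²) = 5 + K² + K*p²)
N(-3, -13)/(-917) = (5 + (-13)² - 13*(-3)²)/(-917) = (5 + 169 - 13*9)*(-1/917) = (5 + 169 - 117)*(-1/917) = 57*(-1/917) = -57/917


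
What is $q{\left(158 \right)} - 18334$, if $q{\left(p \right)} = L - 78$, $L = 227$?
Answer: $-18185$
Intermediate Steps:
$q{\left(p \right)} = 149$ ($q{\left(p \right)} = 227 - 78 = 149$)
$q{\left(158 \right)} - 18334 = 149 - 18334 = -18185$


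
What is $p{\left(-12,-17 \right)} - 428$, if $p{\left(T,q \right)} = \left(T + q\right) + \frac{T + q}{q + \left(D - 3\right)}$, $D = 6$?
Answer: $- \frac{6369}{14} \approx -454.93$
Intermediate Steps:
$p{\left(T,q \right)} = T + q + \frac{T + q}{3 + q}$ ($p{\left(T,q \right)} = \left(T + q\right) + \frac{T + q}{q + \left(6 - 3\right)} = \left(T + q\right) + \frac{T + q}{q + 3} = \left(T + q\right) + \frac{T + q}{3 + q} = T + q + \frac{T + q}{3 + q}$)
$p{\left(-12,-17 \right)} - 428 = \frac{\left(-17\right)^{2} + 4 \left(-12\right) + 4 \left(-17\right) - -204}{3 - 17} - 428 = \frac{289 - 48 - 68 + 204}{-14} - 428 = \left(- \frac{1}{14}\right) 377 - 428 = - \frac{377}{14} - 428 = - \frac{6369}{14}$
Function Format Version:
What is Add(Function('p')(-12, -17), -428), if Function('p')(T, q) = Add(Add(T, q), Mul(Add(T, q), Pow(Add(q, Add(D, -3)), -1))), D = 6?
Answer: Rational(-6369, 14) ≈ -454.93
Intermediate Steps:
Function('p')(T, q) = Add(T, q, Mul(Pow(Add(3, q), -1), Add(T, q))) (Function('p')(T, q) = Add(Add(T, q), Mul(Add(T, q), Pow(Add(q, Add(6, -3)), -1))) = Add(Add(T, q), Mul(Add(T, q), Pow(Add(q, 3), -1))) = Add(Add(T, q), Mul(Add(T, q), Pow(Add(3, q), -1))) = Add(Add(T, q), Mul(Pow(Add(3, q), -1), Add(T, q))) = Add(T, q, Mul(Pow(Add(3, q), -1), Add(T, q))))
Add(Function('p')(-12, -17), -428) = Add(Mul(Pow(Add(3, -17), -1), Add(Pow(-17, 2), Mul(4, -12), Mul(4, -17), Mul(-12, -17))), -428) = Add(Mul(Pow(-14, -1), Add(289, -48, -68, 204)), -428) = Add(Mul(Rational(-1, 14), 377), -428) = Add(Rational(-377, 14), -428) = Rational(-6369, 14)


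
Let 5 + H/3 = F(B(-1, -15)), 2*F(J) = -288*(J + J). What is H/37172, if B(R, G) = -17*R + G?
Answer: -1743/37172 ≈ -0.046890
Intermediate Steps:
B(R, G) = G - 17*R
F(J) = -288*J (F(J) = (-288*(J + J))/2 = (-576*J)/2 = -288*J)
H = -1743 (H = -15 + 3*(-288*(-15 - 17*(-1))) = -15 + 3*(-288*(-15 + 17)) = -15 + 3*(-288*2) = -15 + 3*(-576) = -15 - 1728 = -1743)
H/37172 = -1743/37172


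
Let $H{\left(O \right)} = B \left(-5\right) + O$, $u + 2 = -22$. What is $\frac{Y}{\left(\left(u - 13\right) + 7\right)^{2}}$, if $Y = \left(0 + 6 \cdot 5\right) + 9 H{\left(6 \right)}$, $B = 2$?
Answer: $- \frac{1}{150} \approx -0.0066667$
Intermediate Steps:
$u = -24$ ($u = -2 - 22 = -24$)
$H{\left(O \right)} = -10 + O$ ($H{\left(O \right)} = 2 \left(-5\right) + O = -10 + O$)
$Y = -6$ ($Y = \left(0 + 6 \cdot 5\right) + 9 \left(-10 + 6\right) = \left(0 + 30\right) + 9 \left(-4\right) = 30 - 36 = -6$)
$\frac{Y}{\left(\left(u - 13\right) + 7\right)^{2}} = - \frac{6}{\left(\left(-24 - 13\right) + 7\right)^{2}} = - \frac{6}{\left(-37 + 7\right)^{2}} = - \frac{6}{\left(-30\right)^{2}} = - \frac{6}{900} = \left(-6\right) \frac{1}{900} = - \frac{1}{150}$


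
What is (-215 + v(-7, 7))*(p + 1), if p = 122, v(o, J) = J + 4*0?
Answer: -25584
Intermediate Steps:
v(o, J) = J (v(o, J) = J + 0 = J)
(-215 + v(-7, 7))*(p + 1) = (-215 + 7)*(122 + 1) = -208*123 = -25584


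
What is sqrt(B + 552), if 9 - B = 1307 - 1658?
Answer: 4*sqrt(57) ≈ 30.199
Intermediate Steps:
B = 360 (B = 9 - (1307 - 1658) = 9 - 1*(-351) = 9 + 351 = 360)
sqrt(B + 552) = sqrt(360 + 552) = sqrt(912) = 4*sqrt(57)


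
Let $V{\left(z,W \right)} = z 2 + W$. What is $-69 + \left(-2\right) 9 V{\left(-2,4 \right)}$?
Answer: $-69$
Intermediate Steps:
$V{\left(z,W \right)} = W + 2 z$ ($V{\left(z,W \right)} = 2 z + W = W + 2 z$)
$-69 + \left(-2\right) 9 V{\left(-2,4 \right)} = -69 + \left(-2\right) 9 \left(4 + 2 \left(-2\right)\right) = -69 - 18 \left(4 - 4\right) = -69 - 0 = -69 + 0 = -69$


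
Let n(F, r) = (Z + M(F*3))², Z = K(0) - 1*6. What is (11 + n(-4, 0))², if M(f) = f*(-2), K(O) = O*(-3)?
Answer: 112225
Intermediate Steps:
K(O) = -3*O
Z = -6 (Z = -3*0 - 1*6 = 0 - 6 = -6)
M(f) = -2*f
n(F, r) = (-6 - 6*F)² (n(F, r) = (-6 - 2*F*3)² = (-6 - 6*F)²)
(11 + n(-4, 0))² = (11 + 36*(1 - 4)²)² = (11 + 36*(-3)²)² = (11 + 36*9)² = (11 + 324)² = 335² = 112225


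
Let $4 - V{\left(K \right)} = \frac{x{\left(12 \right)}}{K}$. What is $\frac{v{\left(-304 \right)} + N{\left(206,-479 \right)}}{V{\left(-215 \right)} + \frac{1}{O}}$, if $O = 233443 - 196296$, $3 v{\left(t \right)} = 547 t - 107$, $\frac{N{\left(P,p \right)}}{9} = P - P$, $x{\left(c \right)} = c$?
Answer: $- \frac{442977046325}{32392399} \approx -13675.0$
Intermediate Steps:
$N{\left(P,p \right)} = 0$ ($N{\left(P,p \right)} = 9 \left(P - P\right) = 9 \cdot 0 = 0$)
$v{\left(t \right)} = - \frac{107}{3} + \frac{547 t}{3}$ ($v{\left(t \right)} = \frac{547 t - 107}{3} = \frac{-107 + 547 t}{3} = - \frac{107}{3} + \frac{547 t}{3}$)
$V{\left(K \right)} = 4 - \frac{12}{K}$
$O = 37147$
$\frac{v{\left(-304 \right)} + N{\left(206,-479 \right)}}{V{\left(-215 \right)} + \frac{1}{O}} = \frac{\left(- \frac{107}{3} + \frac{547}{3} \left(-304\right)\right) + 0}{\left(4 - \frac{12}{-215}\right) + \frac{1}{37147}} = \frac{\left(- \frac{107}{3} - \frac{166288}{3}\right) + 0}{\left(4 - - \frac{12}{215}\right) + \frac{1}{37147}} = \frac{-55465 + 0}{\left(4 + \frac{12}{215}\right) + \frac{1}{37147}} = - \frac{55465}{\frac{872}{215} + \frac{1}{37147}} = - \frac{55465}{\frac{32392399}{7986605}} = \left(-55465\right) \frac{7986605}{32392399} = - \frac{442977046325}{32392399}$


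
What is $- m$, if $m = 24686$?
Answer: $-24686$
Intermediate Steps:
$- m = \left(-1\right) 24686 = -24686$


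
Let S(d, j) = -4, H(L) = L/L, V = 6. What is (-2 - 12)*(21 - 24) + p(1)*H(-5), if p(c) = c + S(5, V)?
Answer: 39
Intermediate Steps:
H(L) = 1
p(c) = -4 + c (p(c) = c - 4 = -4 + c)
(-2 - 12)*(21 - 24) + p(1)*H(-5) = (-2 - 12)*(21 - 24) + (-4 + 1)*1 = -14*(-3) - 3*1 = 42 - 3 = 39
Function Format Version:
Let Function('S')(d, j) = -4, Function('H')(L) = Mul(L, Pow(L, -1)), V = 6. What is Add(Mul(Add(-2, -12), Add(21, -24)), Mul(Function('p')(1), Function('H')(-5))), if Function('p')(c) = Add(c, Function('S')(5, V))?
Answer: 39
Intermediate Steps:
Function('H')(L) = 1
Function('p')(c) = Add(-4, c) (Function('p')(c) = Add(c, -4) = Add(-4, c))
Add(Mul(Add(-2, -12), Add(21, -24)), Mul(Function('p')(1), Function('H')(-5))) = Add(Mul(Add(-2, -12), Add(21, -24)), Mul(Add(-4, 1), 1)) = Add(Mul(-14, -3), Mul(-3, 1)) = Add(42, -3) = 39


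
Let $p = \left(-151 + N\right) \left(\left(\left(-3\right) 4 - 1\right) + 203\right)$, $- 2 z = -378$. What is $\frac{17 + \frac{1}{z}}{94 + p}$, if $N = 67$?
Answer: $- \frac{1607}{1499337} \approx -0.0010718$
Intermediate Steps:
$z = 189$ ($z = \left(- \frac{1}{2}\right) \left(-378\right) = 189$)
$p = -15960$ ($p = \left(-151 + 67\right) \left(\left(\left(-3\right) 4 - 1\right) + 203\right) = - 84 \left(\left(-12 - 1\right) + 203\right) = - 84 \left(-13 + 203\right) = \left(-84\right) 190 = -15960$)
$\frac{17 + \frac{1}{z}}{94 + p} = \frac{17 + \frac{1}{189}}{94 - 15960} = \frac{17 + \frac{1}{189}}{-15866} = \frac{3214}{189} \left(- \frac{1}{15866}\right) = - \frac{1607}{1499337}$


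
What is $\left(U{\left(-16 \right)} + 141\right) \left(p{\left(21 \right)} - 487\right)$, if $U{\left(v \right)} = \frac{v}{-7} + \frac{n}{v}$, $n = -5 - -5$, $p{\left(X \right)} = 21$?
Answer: $- \frac{467398}{7} \approx -66771.0$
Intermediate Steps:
$n = 0$ ($n = -5 + 5 = 0$)
$U{\left(v \right)} = - \frac{v}{7}$ ($U{\left(v \right)} = \frac{v}{-7} + \frac{0}{v} = v \left(- \frac{1}{7}\right) + 0 = - \frac{v}{7} + 0 = - \frac{v}{7}$)
$\left(U{\left(-16 \right)} + 141\right) \left(p{\left(21 \right)} - 487\right) = \left(\left(- \frac{1}{7}\right) \left(-16\right) + 141\right) \left(21 - 487\right) = \left(\frac{16}{7} + 141\right) \left(-466\right) = \frac{1003}{7} \left(-466\right) = - \frac{467398}{7}$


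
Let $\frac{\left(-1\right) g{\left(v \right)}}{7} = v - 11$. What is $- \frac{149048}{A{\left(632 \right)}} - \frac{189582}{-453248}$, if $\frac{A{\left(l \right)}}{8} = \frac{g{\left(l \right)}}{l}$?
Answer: $\frac{2668862518685}{985134528} \approx 2709.1$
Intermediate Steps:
$g{\left(v \right)} = 77 - 7 v$ ($g{\left(v \right)} = - 7 \left(v - 11\right) = - 7 \left(-11 + v\right) = 77 - 7 v$)
$A{\left(l \right)} = \frac{8 \left(77 - 7 l\right)}{l}$ ($A{\left(l \right)} = 8 \frac{77 - 7 l}{l} = \frac{8 \left(77 - 7 l\right)}{l}$)
$- \frac{149048}{A{\left(632 \right)}} - \frac{189582}{-453248} = - \frac{149048}{-56 + \frac{616}{632}} - \frac{189582}{-453248} = - \frac{149048}{-56 + 616 \cdot \frac{1}{632}} - - \frac{94791}{226624} = - \frac{149048}{-56 + \frac{77}{79}} + \frac{94791}{226624} = - \frac{149048}{- \frac{4347}{79}} + \frac{94791}{226624} = \left(-149048\right) \left(- \frac{79}{4347}\right) + \frac{94791}{226624} = \frac{11774792}{4347} + \frac{94791}{226624} = \frac{2668862518685}{985134528}$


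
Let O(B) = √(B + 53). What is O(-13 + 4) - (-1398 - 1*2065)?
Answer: 3463 + 2*√11 ≈ 3469.6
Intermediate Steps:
O(B) = √(53 + B)
O(-13 + 4) - (-1398 - 1*2065) = √(53 + (-13 + 4)) - (-1398 - 1*2065) = √(53 - 9) - (-1398 - 2065) = √44 - 1*(-3463) = 2*√11 + 3463 = 3463 + 2*√11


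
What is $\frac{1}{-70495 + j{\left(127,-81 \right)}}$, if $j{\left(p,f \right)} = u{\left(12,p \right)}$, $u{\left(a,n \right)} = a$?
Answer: $- \frac{1}{70483} \approx -1.4188 \cdot 10^{-5}$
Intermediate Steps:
$j{\left(p,f \right)} = 12$
$\frac{1}{-70495 + j{\left(127,-81 \right)}} = \frac{1}{-70495 + 12} = \frac{1}{-70483} = - \frac{1}{70483}$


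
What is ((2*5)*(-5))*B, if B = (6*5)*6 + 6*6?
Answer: -10800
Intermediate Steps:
B = 216 (B = 30*6 + 36 = 180 + 36 = 216)
((2*5)*(-5))*B = ((2*5)*(-5))*216 = (10*(-5))*216 = -50*216 = -10800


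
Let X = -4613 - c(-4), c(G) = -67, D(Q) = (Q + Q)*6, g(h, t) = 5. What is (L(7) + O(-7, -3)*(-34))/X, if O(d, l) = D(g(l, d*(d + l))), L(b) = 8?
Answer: 1016/2273 ≈ 0.44699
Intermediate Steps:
D(Q) = 12*Q (D(Q) = (2*Q)*6 = 12*Q)
O(d, l) = 60 (O(d, l) = 12*5 = 60)
X = -4546 (X = -4613 - 1*(-67) = -4613 + 67 = -4546)
(L(7) + O(-7, -3)*(-34))/X = (8 + 60*(-34))/(-4546) = (8 - 2040)*(-1/4546) = -2032*(-1/4546) = 1016/2273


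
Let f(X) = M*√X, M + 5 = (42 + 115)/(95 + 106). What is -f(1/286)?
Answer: 424*√286/28743 ≈ 0.24947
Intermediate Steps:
M = -848/201 (M = -5 + (42 + 115)/(95 + 106) = -5 + 157/201 = -848/201 ≈ -4.2189)
f(X) = -848*√X/201
-f(1/286) = -(-848)*√(1/286)/201 = -(-848)*√286/286/201 = -(-424)*√286/28743 = 424*√286/28743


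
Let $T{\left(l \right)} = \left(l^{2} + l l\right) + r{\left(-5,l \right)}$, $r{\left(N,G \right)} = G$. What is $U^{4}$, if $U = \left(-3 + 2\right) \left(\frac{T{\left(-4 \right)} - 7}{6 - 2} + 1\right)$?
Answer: $\frac{390625}{256} \approx 1525.9$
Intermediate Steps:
$T{\left(l \right)} = l + 2 l^{2}$ ($T{\left(l \right)} = \left(l^{2} + l l\right) + l = \left(l^{2} + l^{2}\right) + l = 2 l^{2} + l = l + 2 l^{2}$)
$U = - \frac{25}{4}$ ($U = \left(-3 + 2\right) \left(\frac{- 4 \left(1 + 2 \left(-4\right)\right) - 7}{6 - 2} + 1\right) = - (\frac{- 4 \left(1 - 8\right) - 7}{4} + 1) = - (\left(\left(-4\right) \left(-7\right) - 7\right) \frac{1}{4} + 1) = - (\left(28 - 7\right) \frac{1}{4} + 1) = - (21 \cdot \frac{1}{4} + 1) = - (\frac{21}{4} + 1) = \left(-1\right) \frac{25}{4} = - \frac{25}{4} \approx -6.25$)
$U^{4} = \left(- \frac{25}{4}\right)^{4} = \frac{390625}{256}$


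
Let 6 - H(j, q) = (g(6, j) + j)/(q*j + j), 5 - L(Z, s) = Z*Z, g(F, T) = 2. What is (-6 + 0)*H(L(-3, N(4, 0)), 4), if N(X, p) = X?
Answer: -177/5 ≈ -35.400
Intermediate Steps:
L(Z, s) = 5 - Z² (L(Z, s) = 5 - Z*Z = 5 - Z²)
H(j, q) = 6 - (2 + j)/(j + j*q) (H(j, q) = 6 - (2 + j)/(q*j + j) = 6 - (2 + j)/(j*q + j) = 6 - (2 + j)/(j + j*q))
(-6 + 0)*H(L(-3, N(4, 0)), 4) = (-6 + 0)*((-2 + 5*(5 - 1*(-3)²) + 6*(5 - 1*(-3)²)*4)/((5 - 1*(-3)²)*(1 + 4))) = -6*(-2 + 5*(5 - 1*9) + 6*(5 - 1*9)*4)/((5 - 1*9)*5) = -6*(-2 + 5*(5 - 9) + 6*(5 - 9)*4)/((5 - 9)*5) = -6*(-2 + 5*(-4) + 6*(-4)*4)/((-4)*5) = -(-3)*(-2 - 20 - 96)/(2*5) = -(-3)*(-118)/(2*5) = -6*59/10 = -177/5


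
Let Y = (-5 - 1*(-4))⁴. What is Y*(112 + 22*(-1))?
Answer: 90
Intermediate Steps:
Y = 1 (Y = (-5 + 4)⁴ = (-1)⁴ = 1)
Y*(112 + 22*(-1)) = 1*(112 + 22*(-1)) = 1*(112 - 22) = 1*90 = 90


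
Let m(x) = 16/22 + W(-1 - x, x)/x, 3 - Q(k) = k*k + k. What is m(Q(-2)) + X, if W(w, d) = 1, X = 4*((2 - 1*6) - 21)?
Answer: -1081/11 ≈ -98.273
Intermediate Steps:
Q(k) = 3 - k - k**2 (Q(k) = 3 - (k*k + k) = 3 - (k**2 + k) = 3 - (k + k**2) = 3 + (-k - k**2) = 3 - k - k**2)
X = -100 (X = 4*((2 - 6) - 21) = 4*(-4 - 21) = 4*(-25) = -100)
m(x) = 8/11 + 1/x (m(x) = 16/22 + 1/x = 16*(1/22) + 1/x = 8/11 + 1/x)
m(Q(-2)) + X = (8/11 + 1/(3 - 1*(-2) - 1*(-2)**2)) - 100 = (8/11 + 1/(3 + 2 - 1*4)) - 100 = (8/11 + 1/(3 + 2 - 4)) - 100 = (8/11 + 1/1) - 100 = (8/11 + 1) - 100 = 19/11 - 100 = -1081/11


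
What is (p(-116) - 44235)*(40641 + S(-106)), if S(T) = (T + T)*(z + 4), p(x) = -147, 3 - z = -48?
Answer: -1286234742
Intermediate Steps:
z = 51 (z = 3 - 1*(-48) = 3 + 48 = 51)
S(T) = 110*T (S(T) = (T + T)*(51 + 4) = (2*T)*55 = 110*T)
(p(-116) - 44235)*(40641 + S(-106)) = (-147 - 44235)*(40641 + 110*(-106)) = -44382*(40641 - 11660) = -44382*28981 = -1286234742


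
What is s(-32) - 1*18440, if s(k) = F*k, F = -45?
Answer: -17000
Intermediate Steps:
s(k) = -45*k
s(-32) - 1*18440 = -45*(-32) - 1*18440 = 1440 - 18440 = -17000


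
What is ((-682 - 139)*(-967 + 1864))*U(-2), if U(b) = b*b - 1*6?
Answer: 1472874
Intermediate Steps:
U(b) = -6 + b² (U(b) = b² - 6 = -6 + b²)
((-682 - 139)*(-967 + 1864))*U(-2) = ((-682 - 139)*(-967 + 1864))*(-6 + (-2)²) = (-821*897)*(-6 + 4) = -736437*(-2) = 1472874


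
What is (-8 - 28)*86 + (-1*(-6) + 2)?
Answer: -3088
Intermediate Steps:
(-8 - 28)*86 + (-1*(-6) + 2) = -36*86 + (6 + 2) = -3096 + 8 = -3088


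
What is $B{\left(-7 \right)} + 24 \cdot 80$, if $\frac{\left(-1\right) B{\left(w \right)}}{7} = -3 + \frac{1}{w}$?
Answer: $1942$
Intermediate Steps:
$B{\left(w \right)} = 21 - \frac{7}{w}$ ($B{\left(w \right)} = - 7 \left(-3 + \frac{1}{w}\right) = 21 - \frac{7}{w}$)
$B{\left(-7 \right)} + 24 \cdot 80 = \left(21 - \frac{7}{-7}\right) + 24 \cdot 80 = \left(21 - -1\right) + 1920 = \left(21 + 1\right) + 1920 = 22 + 1920 = 1942$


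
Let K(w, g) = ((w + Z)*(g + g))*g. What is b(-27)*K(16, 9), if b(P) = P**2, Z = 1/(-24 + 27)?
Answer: 1928934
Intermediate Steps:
Z = 1/3 ≈ 0.33333
K(w, g) = 2*g**2*(1/3 + w) (K(w, g) = ((w + 1/3)*(g + g))*g = ((1/3 + w)*(2*g))*g = (2*g*(1/3 + w))*g = 2*g**2*(1/3 + w))
b(-27)*K(16, 9) = (-27)**2*(9**2*(2/3 + 2*16)) = 729*(81*(2/3 + 32)) = 729*(81*(98/3)) = 729*2646 = 1928934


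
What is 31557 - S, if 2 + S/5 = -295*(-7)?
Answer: 21242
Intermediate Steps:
S = 10315 (S = -10 + 5*(-295*(-7)) = -10 + 5*2065 = -10 + 10325 = 10315)
31557 - S = 31557 - 1*10315 = 31557 - 10315 = 21242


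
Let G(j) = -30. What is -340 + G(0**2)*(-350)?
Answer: 10160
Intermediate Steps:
-340 + G(0**2)*(-350) = -340 - 30*(-350) = -340 + 10500 = 10160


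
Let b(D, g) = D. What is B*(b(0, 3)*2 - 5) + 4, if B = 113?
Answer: -561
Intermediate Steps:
B*(b(0, 3)*2 - 5) + 4 = 113*(0*2 - 5) + 4 = 113*(0 - 5) + 4 = 113*(-5) + 4 = -565 + 4 = -561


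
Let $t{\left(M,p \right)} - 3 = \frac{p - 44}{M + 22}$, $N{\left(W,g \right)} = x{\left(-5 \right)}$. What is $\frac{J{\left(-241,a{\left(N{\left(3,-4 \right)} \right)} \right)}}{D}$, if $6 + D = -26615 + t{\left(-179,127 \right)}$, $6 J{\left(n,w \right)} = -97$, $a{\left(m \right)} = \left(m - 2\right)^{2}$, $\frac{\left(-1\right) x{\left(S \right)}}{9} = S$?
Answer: $\frac{15229}{25074654} \approx 0.00060735$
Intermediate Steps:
$x{\left(S \right)} = - 9 S$
$N{\left(W,g \right)} = 45$ ($N{\left(W,g \right)} = \left(-9\right) \left(-5\right) = 45$)
$t{\left(M,p \right)} = 3 + \frac{-44 + p}{22 + M}$ ($t{\left(M,p \right)} = 3 + \frac{p - 44}{M + 22} = 3 + \frac{-44 + p}{22 + M}$)
$a{\left(m \right)} = \left(-2 + m\right)^{2}$
$J{\left(n,w \right)} = - \frac{97}{6}$ ($J{\left(n,w \right)} = \frac{1}{6} \left(-97\right) = - \frac{97}{6}$)
$D = - \frac{4179109}{157}$ ($D = -6 - \left(26615 - \frac{22 + 127 + 3 \left(-179\right)}{22 - 179}\right) = -6 - \left(26615 - \frac{22 + 127 - 537}{-157}\right) = -6 - \frac{4178167}{157} = - \frac{4179109}{157} \approx -26619.0$)
$\frac{J{\left(-241,a{\left(N{\left(3,-4 \right)} \right)} \right)}}{D} = - \frac{97}{6 \left(- \frac{4179109}{157}\right)} = \left(- \frac{97}{6}\right) \left(- \frac{157}{4179109}\right) = \frac{15229}{25074654}$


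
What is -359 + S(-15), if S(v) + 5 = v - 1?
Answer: -380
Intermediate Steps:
S(v) = -6 + v (S(v) = -5 + (v - 1) = -5 + (-1 + v) = -6 + v)
-359 + S(-15) = -359 + (-6 - 15) = -359 - 21 = -380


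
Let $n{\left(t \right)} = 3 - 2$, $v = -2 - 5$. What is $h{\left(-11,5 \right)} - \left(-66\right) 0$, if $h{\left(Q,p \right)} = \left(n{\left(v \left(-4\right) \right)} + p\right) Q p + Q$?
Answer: $-341$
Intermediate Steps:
$v = -7$ ($v = -2 - 5 = -7$)
$n{\left(t \right)} = 1$ ($n{\left(t \right)} = 3 - 2 = 1$)
$h{\left(Q,p \right)} = Q + Q p \left(1 + p\right)$ ($h{\left(Q,p \right)} = \left(1 + p\right) Q p + Q = Q \left(1 + p\right) p + Q = Q p \left(1 + p\right) + Q = Q + Q p \left(1 + p\right)$)
$h{\left(-11,5 \right)} - \left(-66\right) 0 = - 11 \left(1 + 5 + 5^{2}\right) - \left(-66\right) 0 = - 11 \left(1 + 5 + 25\right) - 0 = \left(-11\right) 31 + 0 = -341 + 0 = -341$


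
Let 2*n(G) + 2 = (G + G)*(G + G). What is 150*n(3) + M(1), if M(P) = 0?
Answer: 2550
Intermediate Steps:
n(G) = -1 + 2*G**2 (n(G) = -1 + ((G + G)*(G + G))/2 = -1 + ((2*G)*(2*G))/2 = -1 + (4*G**2)/2 = -1 + 2*G**2)
150*n(3) + M(1) = 150*(-1 + 2*3**2) + 0 = 150*(-1 + 2*9) + 0 = 150*(-1 + 18) + 0 = 150*17 + 0 = 2550 + 0 = 2550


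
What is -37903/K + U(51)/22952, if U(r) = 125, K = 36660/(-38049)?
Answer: 2758393253637/70118360 ≈ 39339.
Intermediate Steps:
K = -12220/12683 (K = 36660*(-1/38049) = -12220/12683 ≈ -0.96349)
-37903/K + U(51)/22952 = -37903/(-12220/12683) + 125/22952 = -37903*(-12683/12220) + 125*(1/22952) = 480723749/12220 + 125/22952 = 2758393253637/70118360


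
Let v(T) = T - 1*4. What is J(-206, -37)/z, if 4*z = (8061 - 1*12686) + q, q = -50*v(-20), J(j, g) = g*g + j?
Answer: -4652/3425 ≈ -1.3582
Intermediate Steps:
v(T) = -4 + T (v(T) = T - 4 = -4 + T)
J(j, g) = j + g² (J(j, g) = g² + j = j + g²)
q = 1200 (q = -50*(-4 - 20) = -50*(-24) = 1200)
z = -3425/4 (z = ((8061 - 1*12686) + 1200)/4 = ((8061 - 12686) + 1200)/4 = (-4625 + 1200)/4 = (¼)*(-3425) = -3425/4 ≈ -856.25)
J(-206, -37)/z = (-206 + (-37)²)/(-3425/4) = (-206 + 1369)*(-4/3425) = 1163*(-4/3425) = -4652/3425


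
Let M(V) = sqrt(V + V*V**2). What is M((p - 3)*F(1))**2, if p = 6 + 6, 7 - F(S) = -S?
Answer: 373320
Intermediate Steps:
F(S) = 7 + S (F(S) = 7 - (-1)*S = 7 + S)
p = 12
M(V) = sqrt(V + V**3)
M((p - 3)*F(1))**2 = (sqrt((12 - 3)*(7 + 1) + ((12 - 3)*(7 + 1))**3))**2 = (sqrt(9*8 + (9*8)**3))**2 = (sqrt(72 + 72**3))**2 = (sqrt(72 + 373248))**2 = (sqrt(373320))**2 = (6*sqrt(10370))**2 = 373320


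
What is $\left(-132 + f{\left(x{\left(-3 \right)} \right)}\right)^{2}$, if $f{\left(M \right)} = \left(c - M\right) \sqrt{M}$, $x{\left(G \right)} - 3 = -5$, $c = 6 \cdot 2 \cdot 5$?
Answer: $9736 - 16368 i \sqrt{2} \approx 9736.0 - 23148.0 i$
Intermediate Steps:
$c = 60$ ($c = 12 \cdot 5 = 60$)
$x{\left(G \right)} = -2$ ($x{\left(G \right)} = 3 - 5 = -2$)
$f{\left(M \right)} = \sqrt{M} \left(60 - M\right)$ ($f{\left(M \right)} = \left(60 - M\right) \sqrt{M} = \sqrt{M} \left(60 - M\right)$)
$\left(-132 + f{\left(x{\left(-3 \right)} \right)}\right)^{2} = \left(-132 + \sqrt{-2} \left(60 - -2\right)\right)^{2} = \left(-132 + i \sqrt{2} \left(60 + 2\right)\right)^{2} = \left(-132 + i \sqrt{2} \cdot 62\right)^{2} = \left(-132 + 62 i \sqrt{2}\right)^{2}$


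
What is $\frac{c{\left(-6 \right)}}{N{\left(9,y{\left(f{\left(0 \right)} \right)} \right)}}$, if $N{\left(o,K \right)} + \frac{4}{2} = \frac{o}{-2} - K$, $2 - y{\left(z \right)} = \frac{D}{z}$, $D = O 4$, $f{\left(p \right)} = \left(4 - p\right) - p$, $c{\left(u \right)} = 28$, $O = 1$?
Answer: $- \frac{56}{15} \approx -3.7333$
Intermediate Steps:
$f{\left(p \right)} = 4 - 2 p$
$D = 4$ ($D = 1 \cdot 4 = 4$)
$y{\left(z \right)} = 2 - \frac{4}{z}$
$N{\left(o,K \right)} = -2 - K - \frac{o}{2}$ ($N{\left(o,K \right)} = -2 - \left(K - \frac{o}{-2}\right) = -2 - \left(K - o \left(- \frac{1}{2}\right)\right) = -2 - \left(K + \frac{o}{2}\right) = -2 - K - \frac{o}{2}$)
$\frac{c{\left(-6 \right)}}{N{\left(9,y{\left(f{\left(0 \right)} \right)} \right)}} = \frac{28}{-2 - \left(2 - \frac{4}{4 - 0}\right) - \frac{9}{2}} = \frac{28}{-2 - \left(2 - \frac{4}{4 + 0}\right) - \frac{9}{2}} = \frac{28}{-2 - \left(2 - \frac{4}{4}\right) - \frac{9}{2}} = \frac{28}{-2 - \left(2 - 1\right) - \frac{9}{2}} = \frac{28}{-2 - 1 - \frac{9}{2}} = \frac{28}{- \frac{15}{2}} = 28 \left(- \frac{2}{15}\right) = - \frac{56}{15}$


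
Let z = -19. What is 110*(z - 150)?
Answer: -18590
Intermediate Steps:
110*(z - 150) = 110*(-19 - 150) = 110*(-169) = -18590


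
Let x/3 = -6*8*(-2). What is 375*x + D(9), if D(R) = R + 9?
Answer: 108018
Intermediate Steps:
D(R) = 9 + R
x = 288 (x = 3*(-6*8*(-2)) = 3*(-48*(-2)) = 3*96 = 288)
375*x + D(9) = 375*288 + (9 + 9) = 108000 + 18 = 108018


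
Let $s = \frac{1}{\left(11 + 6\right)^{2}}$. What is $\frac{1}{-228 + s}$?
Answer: $- \frac{289}{65891} \approx -0.004386$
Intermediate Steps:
$s = \frac{1}{289}$ ($s = \frac{1}{17^{2}} = \frac{1}{289} \approx 0.0034602$)
$\frac{1}{-228 + s} = \frac{1}{-228 + \frac{1}{289}} = \frac{1}{- \frac{65891}{289}} = - \frac{289}{65891}$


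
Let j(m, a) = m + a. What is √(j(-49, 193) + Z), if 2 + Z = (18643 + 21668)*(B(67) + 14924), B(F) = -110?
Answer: 8*√9330739 ≈ 24437.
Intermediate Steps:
j(m, a) = a + m
Z = 597167152 (Z = -2 + (18643 + 21668)*(-110 + 14924) = -2 + 40311*14814 = -2 + 597167154 = 597167152)
√(j(-49, 193) + Z) = √((193 - 49) + 597167152) = √(144 + 597167152) = √597167296 = 8*√9330739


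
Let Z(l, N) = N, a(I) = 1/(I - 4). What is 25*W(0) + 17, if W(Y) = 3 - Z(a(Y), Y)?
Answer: 92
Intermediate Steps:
a(I) = 1/(-4 + I)
W(Y) = 3 - Y
25*W(0) + 17 = 25*(3 - 1*0) + 17 = 25*(3 + 0) + 17 = 25*3 + 17 = 75 + 17 = 92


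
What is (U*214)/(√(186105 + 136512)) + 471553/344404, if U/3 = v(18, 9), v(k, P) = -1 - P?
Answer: 471553/344404 - 2140*√322617/107539 ≈ -9.9337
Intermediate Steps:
U = -30 (U = 3*(-1 - 1*9) = 3*(-1 - 9) = 3*(-10) = -30)
(U*214)/(√(186105 + 136512)) + 471553/344404 = (-30*214)/(√(186105 + 136512)) + 471553/344404 = -6420*√322617/322617 + 471553*(1/344404) = -2140*√322617/107539 + 471553/344404 = 471553/344404 - 2140*√322617/107539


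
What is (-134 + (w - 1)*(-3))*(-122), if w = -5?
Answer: 14152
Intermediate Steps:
(-134 + (w - 1)*(-3))*(-122) = (-134 + (-5 - 1)*(-3))*(-122) = (-134 - 6*(-3))*(-122) = (-134 + 18)*(-122) = -116*(-122) = 14152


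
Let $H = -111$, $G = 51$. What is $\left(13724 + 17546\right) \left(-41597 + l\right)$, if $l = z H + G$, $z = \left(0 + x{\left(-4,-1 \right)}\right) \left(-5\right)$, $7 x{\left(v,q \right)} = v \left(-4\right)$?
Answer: $- \frac{8816326340}{7} \approx -1.2595 \cdot 10^{9}$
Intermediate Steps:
$x{\left(v,q \right)} = - \frac{4 v}{7}$ ($x{\left(v,q \right)} = \frac{v \left(-4\right)}{7} = \frac{\left(-4\right) v}{7} = - \frac{4 v}{7}$)
$z = - \frac{80}{7}$ ($z = \left(0 - - \frac{16}{7}\right) \left(-5\right) = \left(0 + \frac{16}{7}\right) \left(-5\right) = \frac{16}{7} \left(-5\right) = - \frac{80}{7} \approx -11.429$)
$l = \frac{9237}{7}$ ($l = \left(- \frac{80}{7}\right) \left(-111\right) + 51 = \frac{8880}{7} + 51 = \frac{9237}{7} \approx 1319.6$)
$\left(13724 + 17546\right) \left(-41597 + l\right) = \left(13724 + 17546\right) \left(-41597 + \frac{9237}{7}\right) = 31270 \left(- \frac{281942}{7}\right) = - \frac{8816326340}{7}$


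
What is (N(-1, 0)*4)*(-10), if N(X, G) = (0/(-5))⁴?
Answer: 0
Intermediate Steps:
N(X, G) = 0 (N(X, G) = (0*(-⅕))⁴ = 0⁴ = 0)
(N(-1, 0)*4)*(-10) = (0*4)*(-10) = 0*(-10) = 0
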